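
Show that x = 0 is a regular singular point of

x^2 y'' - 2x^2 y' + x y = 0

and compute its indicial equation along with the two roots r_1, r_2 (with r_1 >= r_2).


Divide by x^2 to reach normal form y'' + P_1(x) y' + P_2(x) y = 0 with P_1(x) = -2 and P_2(x) = 1/x.
x = 0 is a singular point because the y-coefficient 1/x has a pole at x = 0.
It is a regular singular point because x P_1(x) = p(x) = -2x and x^2 P_2(x) = q(x) = x are polynomials, hence analytic at x = 0.
p(0) = 0,  q(0) = 0.
Indicial equation: r(r-1) + p(0) r + q(0) = 0, i.e. r^2 + (p(0) - 1) r + q(0) = 0, i.e. r^2 - 1 r = 0.
Discriminant: (-1)^2 - 4(0) = 1, so r = (1 ± 1)/2.
Solving: r_1 = 1, r_2 = 0.

indicial: r^2 - 1 r = 0; roots r_1 = 1, r_2 = 0


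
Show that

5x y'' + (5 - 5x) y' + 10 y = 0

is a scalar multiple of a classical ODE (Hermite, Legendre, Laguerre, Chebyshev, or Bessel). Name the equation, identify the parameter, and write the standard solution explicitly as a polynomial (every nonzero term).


All three coefficients share the factor 5; dividing through by 5 gives  x y'' + (1 - x) y' + 2 y = 0.
This matches the Laguerre equation x y'' + (1 - x) y' + n y = 0 with n = 2; the polynomial solution is L_2(x).
With y = sum_k a_k x^k, matching x^k gives (k+1)k a_{k+1} + (k+1) a_{k+1} - k a_k + n a_k = 0, i.e. (k+1)^2 a_{k+1} = (k - n) a_k = (k - 2) a_k. The right side vanishes at k = 2, so the series terminates at degree 2.
Standard normalization L_n(0) = 1 gives a_0 = 1. Work upward with a_{k+1} = (k - 2) a_k / (k+1)^2:
  a_1 = (0 - 2)(1) / 1^2 = -2/1 = -2
  a_2 = (1 - 2)(-2) / 2^2 = 2/4 = 1/2
Hence L_2(x) = x^2/2 - 2 x + 1.

L_2(x); series = x^2/2 - 2 x + 1


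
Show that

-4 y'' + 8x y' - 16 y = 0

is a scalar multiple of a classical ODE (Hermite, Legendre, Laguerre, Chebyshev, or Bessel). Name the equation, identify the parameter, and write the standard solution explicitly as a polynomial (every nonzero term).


All three coefficients share the factor -4; dividing through by -4 gives  y'' - 2x y' + 4 y = 0.
This matches the Hermite equation y'' - 2x y' + 2n y = 0 with 2n = 4, so n = 2; the polynomial solution is H_2(x).
With y = sum_k a_k x^k, matching x^k gives (k+2)(k+1) a_{k+2} = 2(k - n) a_k = 2(k - 2) a_k. The right side vanishes at k = 2, so the series with the parity of 2 terminates at degree 2.
Standard normalization: leading coefficient of H_n is 2^n, so a_2 = 2^2 = 4. Work downward with a_k = (k+1)(k+2) a_{k+2} / (2(k - n)):
  a_0 = (1)(2)(4) / (2(0 - 2)) = 8/(-4) = -2
Hence H_2(x) = 4 x^2 - 2.

H_2(x); series = 4 x^2 - 2


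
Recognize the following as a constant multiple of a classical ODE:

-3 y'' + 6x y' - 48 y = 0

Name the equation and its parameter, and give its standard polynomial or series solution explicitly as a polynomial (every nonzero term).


All three coefficients share the factor -3; dividing through by -3 gives  y'' - 2x y' + 16 y = 0.
This matches the Hermite equation y'' - 2x y' + 2n y = 0 with 2n = 16, so n = 8; the polynomial solution is H_8(x).
With y = sum_k a_k x^k, matching x^k gives (k+2)(k+1) a_{k+2} = 2(k - n) a_k = 2(k - 8) a_k. The right side vanishes at k = 8, so the series with the parity of 8 terminates at degree 8.
Standard normalization: leading coefficient of H_n is 2^n, so a_8 = 2^8 = 256. Work downward with a_k = (k+1)(k+2) a_{k+2} / (2(k - n)):
  a_6 = (7)(8)(256) / (2(6 - 8)) = 14336/(-4) = -3584
  a_4 = (5)(6)(-3584) / (2(4 - 8)) = -107520/(-8) = 13440
  a_2 = (3)(4)(13440) / (2(2 - 8)) = 161280/(-12) = -13440
  a_0 = (1)(2)(-13440) / (2(0 - 8)) = -26880/(-16) = 1680
Hence H_8(x) = 256 x^8 - 3584 x^6 + 13440 x^4 - 13440 x^2 + 1680.

H_8(x); series = 256 x^8 - 3584 x^6 + 13440 x^4 - 13440 x^2 + 1680


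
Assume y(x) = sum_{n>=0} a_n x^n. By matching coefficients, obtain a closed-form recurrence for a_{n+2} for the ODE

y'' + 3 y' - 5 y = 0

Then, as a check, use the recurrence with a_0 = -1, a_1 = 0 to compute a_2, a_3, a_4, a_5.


Substitute y = sum_n a_n x^n.
y''(x) has coefficient (n+2)(n+1) a_{n+2} at x^n;
3 y'(x) has coefficient 3 (n+1) a_{n+1} at x^n;
-5 y(x) has coefficient -5 a_n at x^n.
Matching x^n: (n+2)(n+1) a_{n+2} + 3 (n+1) a_{n+1} - 5 a_n = 0.
Thus a_{n+2} = [-3 (n+1) a_{n+1} + 5 a_n] / ((n+1)(n+2)).

Check with a_0 = -1, a_1 = 0 (apply the recurrence for n = 0, 1, 2, 3): a_0 = -1, a_1 = 0, a_2 = -5/2, a_3 = 5/2, a_4 = -35/12, a_5 = 19/8.

a_(n+2) = [-3 (n+1) a_(n+1) + 5 a_n] / ((n+1)(n+2)); check: a_0 = -1, a_1 = 0, a_2 = -5/2, a_3 = 5/2, a_4 = -35/12, a_5 = 19/8


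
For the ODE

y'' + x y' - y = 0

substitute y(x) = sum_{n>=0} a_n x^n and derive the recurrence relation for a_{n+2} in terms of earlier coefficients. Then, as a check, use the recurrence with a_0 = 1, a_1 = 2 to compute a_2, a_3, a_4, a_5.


Substitute y = sum_n a_n x^n.
y''(x) has coefficient (n+2)(n+1) a_{n+2} at x^n;
x y'(x) has coefficient n a_n at x^n (shift);
-y(x) has coefficient -1 a_n at x^n.
Matching x^n: (n+2)(n+1) a_{n+2} + (n - 1) a_n = 0.
Thus a_{n+2} = (-n + 1) / ((n+1)(n+2)) * a_n.

Check with a_0 = 1, a_1 = 2 (apply the recurrence for n = 0, 1, 2, 3): a_0 = 1, a_1 = 2, a_2 = 1/2, a_3 = 0, a_4 = -1/24, a_5 = 0.

a_(n+2) = (-n + 1) / ((n+1)(n+2)) * a_n; check: a_0 = 1, a_1 = 2, a_2 = 1/2, a_3 = 0, a_4 = -1/24, a_5 = 0


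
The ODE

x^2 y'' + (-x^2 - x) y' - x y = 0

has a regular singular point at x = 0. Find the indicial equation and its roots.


Divide by x^2 to reach normal form y'' + P_1(x) y' + P_2(x) y = 0 with P_1(x) = -1 - 1/x and P_2(x) = -1/x.
x = 0 is a singular point because the y'-coefficient -1 - 1/x has a pole at x = 0 and the y-coefficient -1/x has a pole at x = 0.
It is a regular singular point because x P_1(x) = p(x) = -x - 1 and x^2 P_2(x) = q(x) = -x are polynomials, hence analytic at x = 0.
p(0) = -1,  q(0) = 0.
Indicial equation: r(r-1) + p(0) r + q(0) = 0, i.e. r^2 + (p(0) - 1) r + q(0) = 0, i.e. r^2 - 2 r = 0.
Discriminant: (-2)^2 - 4(0) = 4, so r = (2 ± 2)/2.
Solving: r_1 = 2, r_2 = 0.

indicial: r^2 - 2 r = 0; roots r_1 = 2, r_2 = 0


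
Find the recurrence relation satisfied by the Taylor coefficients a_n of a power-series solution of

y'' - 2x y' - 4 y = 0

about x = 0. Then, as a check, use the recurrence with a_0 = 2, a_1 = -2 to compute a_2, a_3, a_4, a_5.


Substitute y = sum_n a_n x^n.
y''(x) has coefficient (n+2)(n+1) a_{n+2} at x^n;
-2 x y'(x) has coefficient -2 n a_n at x^n (shift);
-4 y(x) has coefficient -4 a_n at x^n.
Matching x^n: (n+2)(n+1) a_{n+2} + (-2n - 4) a_n = 0.
Thus a_{n+2} = (2n + 4) / ((n+1)(n+2)) * a_n.

Check with a_0 = 2, a_1 = -2 (apply the recurrence for n = 0, 1, 2, 3): a_0 = 2, a_1 = -2, a_2 = 4, a_3 = -2, a_4 = 8/3, a_5 = -1.

a_(n+2) = (2n + 4) / ((n+1)(n+2)) * a_n; check: a_0 = 2, a_1 = -2, a_2 = 4, a_3 = -2, a_4 = 8/3, a_5 = -1


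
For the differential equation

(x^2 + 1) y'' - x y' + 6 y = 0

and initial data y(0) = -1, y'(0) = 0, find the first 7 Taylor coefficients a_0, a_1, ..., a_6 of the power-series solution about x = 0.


Ansatz: y(x) = sum_{n>=0} a_n x^n, so y'(x) = sum_{n>=1} n a_n x^(n-1) and y''(x) = sum_{n>=2} n(n-1) a_n x^(n-2).
Substitute into P(x) y'' + Q(x) y' + R(x) y = 0 with P(x) = x^2 + 1, Q(x) = -x, R(x) = 6, and match powers of x.
Initial conditions: a_0 = -1, a_1 = 0.
Setting the coefficient of each power of x to zero and solving order by order (substituting the coefficients already found):
  x^0: 2 a_2 + 6 a_0 = 0  ->  2 a_2 = -6 a_0 = 6  ->  a_2 = 3
  x^1: 6 a_3 + 5 a_1 = 0  ->  6 a_3 = -5 a_1 = 0  ->  a_3 = 0
  x^2: 12 a_4 + 6 a_2 = 0  ->  12 a_4 = -6 a_2 = -18  ->  a_4 = -3/2
  x^3: 20 a_5 + 9 a_3 = 0  ->  20 a_5 = -9 a_3 = 0  ->  a_5 = 0
  x^4: 30 a_6 + 14 a_4 = 0  ->  30 a_6 = -14 a_4 = 21  ->  a_6 = 7/10
Truncated series: y(x) = -1 + 3 x^2 - (3/2) x^4 + (7/10) x^6 + O(x^7).

a_0 = -1; a_1 = 0; a_2 = 3; a_3 = 0; a_4 = -3/2; a_5 = 0; a_6 = 7/10


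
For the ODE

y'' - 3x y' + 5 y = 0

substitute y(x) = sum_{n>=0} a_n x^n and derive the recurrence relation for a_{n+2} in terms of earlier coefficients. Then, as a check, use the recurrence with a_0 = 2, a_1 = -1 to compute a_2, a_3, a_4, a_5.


Substitute y = sum_n a_n x^n.
y''(x) has coefficient (n+2)(n+1) a_{n+2} at x^n;
-3 x y'(x) has coefficient -3 n a_n at x^n (shift);
5 y(x) has coefficient 5 a_n at x^n.
Matching x^n: (n+2)(n+1) a_{n+2} + (-3n + 5) a_n = 0.
Thus a_{n+2} = (3n - 5) / ((n+1)(n+2)) * a_n.

Check with a_0 = 2, a_1 = -1 (apply the recurrence for n = 0, 1, 2, 3): a_0 = 2, a_1 = -1, a_2 = -5, a_3 = 1/3, a_4 = -5/12, a_5 = 1/15.

a_(n+2) = (3n - 5) / ((n+1)(n+2)) * a_n; check: a_0 = 2, a_1 = -1, a_2 = -5, a_3 = 1/3, a_4 = -5/12, a_5 = 1/15


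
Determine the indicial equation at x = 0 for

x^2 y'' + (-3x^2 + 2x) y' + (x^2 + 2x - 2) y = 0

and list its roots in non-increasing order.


Divide by x^2 to reach normal form y'' + P_1(x) y' + P_2(x) y = 0 with P_1(x) = -3 + 2/x and P_2(x) = 1 + 2/x - 2/x^2.
x = 0 is a singular point because the y'-coefficient -3 + 2/x has a pole at x = 0 and the y-coefficient 1 + 2/x - 2/x^2 has a pole at x = 0.
It is a regular singular point because x P_1(x) = p(x) = 2 - 3x and x^2 P_2(x) = q(x) = x^2 + 2x - 2 are polynomials, hence analytic at x = 0.
p(0) = 2,  q(0) = -2.
Indicial equation: r(r-1) + p(0) r + q(0) = 0, i.e. r^2 + (p(0) - 1) r + q(0) = 0, i.e. r^2 + 1 r - 2 = 0.
Discriminant: (1)^2 - 4(-2) = 9, so r = (-1 ± 3)/2.
Solving: r_1 = 1, r_2 = -2.

indicial: r^2 + 1 r - 2 = 0; roots r_1 = 1, r_2 = -2


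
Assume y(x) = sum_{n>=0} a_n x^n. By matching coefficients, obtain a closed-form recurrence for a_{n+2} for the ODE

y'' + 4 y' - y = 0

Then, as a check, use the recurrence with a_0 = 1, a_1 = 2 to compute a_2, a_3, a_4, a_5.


Substitute y = sum_n a_n x^n.
y''(x) has coefficient (n+2)(n+1) a_{n+2} at x^n;
4 y'(x) has coefficient 4 (n+1) a_{n+1} at x^n;
-y(x) has coefficient -1 a_n at x^n.
Matching x^n: (n+2)(n+1) a_{n+2} + 4 (n+1) a_{n+1} - 1 a_n = 0.
Thus a_{n+2} = [-4 (n+1) a_{n+1} + 1 a_n] / ((n+1)(n+2)).

Check with a_0 = 1, a_1 = 2 (apply the recurrence for n = 0, 1, 2, 3): a_0 = 1, a_1 = 2, a_2 = -7/2, a_3 = 5, a_4 = -127/24, a_5 = 269/60.

a_(n+2) = [-4 (n+1) a_(n+1) + 1 a_n] / ((n+1)(n+2)); check: a_0 = 1, a_1 = 2, a_2 = -7/2, a_3 = 5, a_4 = -127/24, a_5 = 269/60


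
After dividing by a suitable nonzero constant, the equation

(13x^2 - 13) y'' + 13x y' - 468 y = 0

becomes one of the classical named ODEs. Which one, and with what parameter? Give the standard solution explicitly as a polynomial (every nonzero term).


All three coefficients share the factor -13; dividing through by -13 gives  (1 - x^2) y'' - x y' + 36 y = 0.
This matches the Chebyshev equation (1 - x^2) y'' - x y' + n^2 y = 0 (note the -x y' term, not -2x y') with n^2 = 36, so n = 6; the polynomial solution is T_6(x).
With y = sum_k a_k x^k, matching x^k gives (k+2)(k+1) a_{k+2} = (k^2 - n^2) a_k = (k - 6)(k + 6) a_k. The right side vanishes at k = 6, so the series with the parity of 6 terminates at degree 6.
Standard normalization: leading coefficient of T_n is 2^(n-1), so a_6 = 2^5 = 32. Work downward with a_k = (k+1)(k+2) a_{k+2} / ((k - 6)(k + 6)):
  a_4 = (5)(6)(32) / ((4 - 6)(4 + 6)) = 960/(-20) = -48
  a_2 = (3)(4)(-48) / ((2 - 6)(2 + 6)) = -576/(-32) = 18
  a_0 = (1)(2)(18) / ((0 - 6)(0 + 6)) = 36/(-36) = -1
Hence T_6(x) = 32 x^6 - 48 x^4 + 18 x^2 - 1.

T_6(x); series = 32 x^6 - 48 x^4 + 18 x^2 - 1


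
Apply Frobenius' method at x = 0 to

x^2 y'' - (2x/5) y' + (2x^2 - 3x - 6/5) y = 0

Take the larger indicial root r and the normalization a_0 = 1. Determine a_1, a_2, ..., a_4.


Write in Frobenius form y'' + (p(x)/x) y' + (q(x)/x^2) y = 0:
  p(x) = -2/5,  q(x) = 2x^2 - 3x - 6/5.
Indicial equation: r(r-1) + (-2/5) r + (-6/5) = 0 -> roots r_1 = 2, r_2 = -3/5.
Take r = r_1 = 2. Let y(x) = x^r sum_{n>=0} a_n x^n with a_0 = 1.
Substitute y = x^r sum a_n x^n and match x^{r+n}. The recurrence is
  D(n) a_n - 3 a_{n-1} + 2 a_{n-2} = 0,  where D(n) = (r+n)(r+n-1) + (-2/5)(r+n) + (-6/5).
  a_n = [3 a_{n-1} - 2 a_{n-2}] / D(n).
Since the indicial polynomial factors as (r - r_1)(r - r_2), D(n) = (r_1 + n - r_1)(r_1 + n - r_2) = n(n + 13/5).
Evaluating step by step (a_0 = 1):
  n = 1: D(1) = 1(1 + 13/5) = 18/5; numerator = 3(1) = 3; a_1 = (3)/(18/5) = 5/6
  n = 2: D(2) = 2(2 + 13/5) = 46/5; numerator = 3(5/6) - 2(1) = 1/2; a_2 = (1/2)/(46/5) = 5/92
  n = 3: D(3) = 3(3 + 13/5) = 84/5; numerator = 3(5/92) - 2(5/6) = -415/276; a_3 = (-415/276)/(84/5) = -2075/23184
  n = 4: D(4) = 4(4 + 13/5) = 132/5; numerator = 3(-2075/23184) - 2(5/92) = -2915/7728; a_4 = (-2915/7728)/(132/5) = -1325/92736

r = 2; a_0 = 1; a_1 = 5/6; a_2 = 5/92; a_3 = -2075/23184; a_4 = -1325/92736


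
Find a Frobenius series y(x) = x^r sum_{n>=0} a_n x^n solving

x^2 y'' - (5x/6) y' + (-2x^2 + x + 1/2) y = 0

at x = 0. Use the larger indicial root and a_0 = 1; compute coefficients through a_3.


Write in Frobenius form y'' + (p(x)/x) y' + (q(x)/x^2) y = 0:
  p(x) = -5/6,  q(x) = -2x^2 + x + 1/2.
Indicial equation: r(r-1) + (-5/6) r + (1/2) = 0 -> roots r_1 = 3/2, r_2 = 1/3.
Take r = r_1 = 3/2. Let y(x) = x^r sum_{n>=0} a_n x^n with a_0 = 1.
Substitute y = x^r sum a_n x^n and match x^{r+n}. The recurrence is
  D(n) a_n + 1 a_{n-1} - 2 a_{n-2} = 0,  where D(n) = (r+n)(r+n-1) + (-5/6)(r+n) + (1/2).
  a_n = [-1 a_{n-1} + 2 a_{n-2}] / D(n).
Since the indicial polynomial factors as (r - r_1)(r - r_2), D(n) = (r_1 + n - r_1)(r_1 + n - r_2) = n(n + 7/6).
Evaluating step by step (a_0 = 1):
  n = 1: D(1) = 1(1 + 7/6) = 13/6; numerator = -1(1) = -1; a_1 = (-1)/(13/6) = -6/13
  n = 2: D(2) = 2(2 + 7/6) = 19/3; numerator = -1(-6/13) + 2(1) = 32/13; a_2 = (32/13)/(19/3) = 96/247
  n = 3: D(3) = 3(3 + 7/6) = 25/2; numerator = -1(96/247) + 2(-6/13) = -324/247; a_3 = (-324/247)/(25/2) = -648/6175

r = 3/2; a_0 = 1; a_1 = -6/13; a_2 = 96/247; a_3 = -648/6175


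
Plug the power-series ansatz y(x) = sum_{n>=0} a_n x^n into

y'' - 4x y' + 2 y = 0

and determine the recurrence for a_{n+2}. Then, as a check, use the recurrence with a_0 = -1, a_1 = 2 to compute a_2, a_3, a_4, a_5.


Substitute y = sum_n a_n x^n.
y''(x) has coefficient (n+2)(n+1) a_{n+2} at x^n;
-4 x y'(x) has coefficient -4 n a_n at x^n (shift);
2 y(x) has coefficient 2 a_n at x^n.
Matching x^n: (n+2)(n+1) a_{n+2} + (-4n + 2) a_n = 0.
Thus a_{n+2} = (4n - 2) / ((n+1)(n+2)) * a_n.

Check with a_0 = -1, a_1 = 2 (apply the recurrence for n = 0, 1, 2, 3): a_0 = -1, a_1 = 2, a_2 = 1, a_3 = 2/3, a_4 = 1/2, a_5 = 1/3.

a_(n+2) = (4n - 2) / ((n+1)(n+2)) * a_n; check: a_0 = -1, a_1 = 2, a_2 = 1, a_3 = 2/3, a_4 = 1/2, a_5 = 1/3


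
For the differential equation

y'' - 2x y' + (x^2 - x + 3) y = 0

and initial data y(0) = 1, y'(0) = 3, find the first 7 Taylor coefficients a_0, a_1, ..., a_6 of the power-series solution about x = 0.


Ansatz: y(x) = sum_{n>=0} a_n x^n, so y'(x) = sum_{n>=1} n a_n x^(n-1) and y''(x) = sum_{n>=2} n(n-1) a_n x^(n-2).
Substitute into P(x) y'' + Q(x) y' + R(x) y = 0 with P(x) = 1, Q(x) = -2x, R(x) = x^2 - x + 3, and match powers of x.
Initial conditions: a_0 = 1, a_1 = 3.
Setting the coefficient of each power of x to zero and solving order by order (substituting the coefficients already found):
  x^0: 2 a_2 + 3 a_0 = 0  ->  2 a_2 = -3 a_0 = -3  ->  a_2 = -3/2
  x^1: 6 a_3 + a_1 - a_0 = 0  ->  6 a_3 = -a_1 + a_0 = -2  ->  a_3 = -1/3
  x^2: 12 a_4 - a_2 - a_1 + a_0 = 0  ->  12 a_4 = a_2 + a_1 - a_0 = 1/2  ->  a_4 = 1/24
  x^3: 20 a_5 - 3 a_3 - a_2 + a_1 = 0  ->  20 a_5 = 3 a_3 + a_2 - a_1 = -11/2  ->  a_5 = -11/40
  x^4: 30 a_6 - 5 a_4 - a_3 + a_2 = 0  ->  30 a_6 = 5 a_4 + a_3 - a_2 = 11/8  ->  a_6 = 11/240
Truncated series: y(x) = 1 + 3 x - (3/2) x^2 - (1/3) x^3 + (1/24) x^4 - (11/40) x^5 + (11/240) x^6 + O(x^7).

a_0 = 1; a_1 = 3; a_2 = -3/2; a_3 = -1/3; a_4 = 1/24; a_5 = -11/40; a_6 = 11/240


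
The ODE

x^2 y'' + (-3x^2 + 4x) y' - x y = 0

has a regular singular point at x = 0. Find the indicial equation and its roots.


Divide by x^2 to reach normal form y'' + P_1(x) y' + P_2(x) y = 0 with P_1(x) = -3 + 4/x and P_2(x) = -1/x.
x = 0 is a singular point because the y'-coefficient -3 + 4/x has a pole at x = 0 and the y-coefficient -1/x has a pole at x = 0.
It is a regular singular point because x P_1(x) = p(x) = 4 - 3x and x^2 P_2(x) = q(x) = -x are polynomials, hence analytic at x = 0.
p(0) = 4,  q(0) = 0.
Indicial equation: r(r-1) + p(0) r + q(0) = 0, i.e. r^2 + (p(0) - 1) r + q(0) = 0, i.e. r^2 + 3 r = 0.
Discriminant: (3)^2 - 4(0) = 9, so r = (-3 ± 3)/2.
Solving: r_1 = 0, r_2 = -3.

indicial: r^2 + 3 r = 0; roots r_1 = 0, r_2 = -3


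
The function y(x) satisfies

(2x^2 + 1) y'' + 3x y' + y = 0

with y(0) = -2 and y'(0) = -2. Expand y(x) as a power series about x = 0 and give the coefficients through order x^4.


Ansatz: y(x) = sum_{n>=0} a_n x^n, so y'(x) = sum_{n>=1} n a_n x^(n-1) and y''(x) = sum_{n>=2} n(n-1) a_n x^(n-2).
Substitute into P(x) y'' + Q(x) y' + R(x) y = 0 with P(x) = 2x^2 + 1, Q(x) = 3x, R(x) = 1, and match powers of x.
Initial conditions: a_0 = -2, a_1 = -2.
Setting the coefficient of each power of x to zero and solving order by order (substituting the coefficients already found):
  x^0: 2 a_2 + a_0 = 0  ->  2 a_2 = -a_0 = 2  ->  a_2 = 1
  x^1: 6 a_3 + 4 a_1 = 0  ->  6 a_3 = -4 a_1 = 8  ->  a_3 = 4/3
  x^2: 12 a_4 + 11 a_2 = 0  ->  12 a_4 = -11 a_2 = -11  ->  a_4 = -11/12
Truncated series: y(x) = -2 - 2 x + x^2 + (4/3) x^3 - (11/12) x^4 + O(x^5).

a_0 = -2; a_1 = -2; a_2 = 1; a_3 = 4/3; a_4 = -11/12


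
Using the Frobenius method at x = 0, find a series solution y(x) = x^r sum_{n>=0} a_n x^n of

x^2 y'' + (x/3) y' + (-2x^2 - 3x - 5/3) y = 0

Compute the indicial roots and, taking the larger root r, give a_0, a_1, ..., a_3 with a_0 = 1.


Write in Frobenius form y'' + (p(x)/x) y' + (q(x)/x^2) y = 0:
  p(x) = 1/3,  q(x) = -2x^2 - 3x - 5/3.
Indicial equation: r(r-1) + (1/3) r + (-5/3) = 0 -> roots r_1 = 5/3, r_2 = -1.
Take r = r_1 = 5/3. Let y(x) = x^r sum_{n>=0} a_n x^n with a_0 = 1.
Substitute y = x^r sum a_n x^n and match x^{r+n}. The recurrence is
  D(n) a_n - 3 a_{n-1} - 2 a_{n-2} = 0,  where D(n) = (r+n)(r+n-1) + (1/3)(r+n) + (-5/3).
  a_n = [3 a_{n-1} + 2 a_{n-2}] / D(n).
Since the indicial polynomial factors as (r - r_1)(r - r_2), D(n) = (r_1 + n - r_1)(r_1 + n - r_2) = n(n + 8/3).
Evaluating step by step (a_0 = 1):
  n = 1: D(1) = 1(1 + 8/3) = 11/3; numerator = 3(1) = 3; a_1 = (3)/(11/3) = 9/11
  n = 2: D(2) = 2(2 + 8/3) = 28/3; numerator = 3(9/11) + 2(1) = 49/11; a_2 = (49/11)/(28/3) = 21/44
  n = 3: D(3) = 3(3 + 8/3) = 17; numerator = 3(21/44) + 2(9/11) = 135/44; a_3 = (135/44)/(17) = 135/748

r = 5/3; a_0 = 1; a_1 = 9/11; a_2 = 21/44; a_3 = 135/748


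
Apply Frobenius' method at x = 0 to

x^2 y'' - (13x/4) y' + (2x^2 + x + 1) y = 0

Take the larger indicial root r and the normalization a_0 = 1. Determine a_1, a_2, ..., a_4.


Write in Frobenius form y'' + (p(x)/x) y' + (q(x)/x^2) y = 0:
  p(x) = -13/4,  q(x) = 2x^2 + x + 1.
Indicial equation: r(r-1) + (-13/4) r + (1) = 0 -> roots r_1 = 4, r_2 = 1/4.
Take r = r_1 = 4. Let y(x) = x^r sum_{n>=0} a_n x^n with a_0 = 1.
Substitute y = x^r sum a_n x^n and match x^{r+n}. The recurrence is
  D(n) a_n + 1 a_{n-1} + 2 a_{n-2} = 0,  where D(n) = (r+n)(r+n-1) + (-13/4)(r+n) + (1).
  a_n = [-1 a_{n-1} - 2 a_{n-2}] / D(n).
Since the indicial polynomial factors as (r - r_1)(r - r_2), D(n) = (r_1 + n - r_1)(r_1 + n - r_2) = n(n + 15/4).
Evaluating step by step (a_0 = 1):
  n = 1: D(1) = 1(1 + 15/4) = 19/4; numerator = -1(1) = -1; a_1 = (-1)/(19/4) = -4/19
  n = 2: D(2) = 2(2 + 15/4) = 23/2; numerator = -1(-4/19) - 2(1) = -34/19; a_2 = (-34/19)/(23/2) = -68/437
  n = 3: D(3) = 3(3 + 15/4) = 81/4; numerator = -1(-68/437) - 2(-4/19) = 252/437; a_3 = (252/437)/(81/4) = 112/3933
  n = 4: D(4) = 4(4 + 15/4) = 31; numerator = -1(112/3933) - 2(-68/437) = 1112/3933; a_4 = (1112/3933)/(31) = 1112/121923

r = 4; a_0 = 1; a_1 = -4/19; a_2 = -68/437; a_3 = 112/3933; a_4 = 1112/121923


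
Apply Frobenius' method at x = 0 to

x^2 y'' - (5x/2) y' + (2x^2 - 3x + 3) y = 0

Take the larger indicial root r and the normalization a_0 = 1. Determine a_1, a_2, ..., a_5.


Write in Frobenius form y'' + (p(x)/x) y' + (q(x)/x^2) y = 0:
  p(x) = -5/2,  q(x) = 2x^2 - 3x + 3.
Indicial equation: r(r-1) + (-5/2) r + (3) = 0 -> roots r_1 = 2, r_2 = 3/2.
Take r = r_1 = 2. Let y(x) = x^r sum_{n>=0} a_n x^n with a_0 = 1.
Substitute y = x^r sum a_n x^n and match x^{r+n}. The recurrence is
  D(n) a_n - 3 a_{n-1} + 2 a_{n-2} = 0,  where D(n) = (r+n)(r+n-1) + (-5/2)(r+n) + (3).
  a_n = [3 a_{n-1} - 2 a_{n-2}] / D(n).
Since the indicial polynomial factors as (r - r_1)(r - r_2), D(n) = (r_1 + n - r_1)(r_1 + n - r_2) = n(n + 1/2).
Evaluating step by step (a_0 = 1):
  n = 1: D(1) = 1(1 + 1/2) = 3/2; numerator = 3(1) = 3; a_1 = (3)/(3/2) = 2
  n = 2: D(2) = 2(2 + 1/2) = 5; numerator = 3(2) - 2(1) = 4; a_2 = (4)/(5) = 4/5
  n = 3: D(3) = 3(3 + 1/2) = 21/2; numerator = 3(4/5) - 2(2) = -8/5; a_3 = (-8/5)/(21/2) = -16/105
  n = 4: D(4) = 4(4 + 1/2) = 18; numerator = 3(-16/105) - 2(4/5) = -72/35; a_4 = (-72/35)/(18) = -4/35
  n = 5: D(5) = 5(5 + 1/2) = 55/2; numerator = 3(-4/35) - 2(-16/105) = -4/105; a_5 = (-4/105)/(55/2) = -8/5775

r = 2; a_0 = 1; a_1 = 2; a_2 = 4/5; a_3 = -16/105; a_4 = -4/35; a_5 = -8/5775


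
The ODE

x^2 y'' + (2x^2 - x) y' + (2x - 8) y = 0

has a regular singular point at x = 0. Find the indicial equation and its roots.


Divide by x^2 to reach normal form y'' + P_1(x) y' + P_2(x) y = 0 with P_1(x) = 2 - 1/x and P_2(x) = 2/x - 8/x^2.
x = 0 is a singular point because the y'-coefficient 2 - 1/x has a pole at x = 0 and the y-coefficient 2/x - 8/x^2 has a pole at x = 0.
It is a regular singular point because x P_1(x) = p(x) = 2x - 1 and x^2 P_2(x) = q(x) = 2x - 8 are polynomials, hence analytic at x = 0.
p(0) = -1,  q(0) = -8.
Indicial equation: r(r-1) + p(0) r + q(0) = 0, i.e. r^2 + (p(0) - 1) r + q(0) = 0, i.e. r^2 - 2 r - 8 = 0.
Discriminant: (-2)^2 - 4(-8) = 36, so r = (2 ± 6)/2.
Solving: r_1 = 4, r_2 = -2.

indicial: r^2 - 2 r - 8 = 0; roots r_1 = 4, r_2 = -2


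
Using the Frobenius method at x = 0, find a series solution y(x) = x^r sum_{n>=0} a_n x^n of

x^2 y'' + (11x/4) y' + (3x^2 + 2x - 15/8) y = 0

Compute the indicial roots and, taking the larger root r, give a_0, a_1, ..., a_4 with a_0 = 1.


Write in Frobenius form y'' + (p(x)/x) y' + (q(x)/x^2) y = 0:
  p(x) = 11/4,  q(x) = 3x^2 + 2x - 15/8.
Indicial equation: r(r-1) + (11/4) r + (-15/8) = 0 -> roots r_1 = 3/4, r_2 = -5/2.
Take r = r_1 = 3/4. Let y(x) = x^r sum_{n>=0} a_n x^n with a_0 = 1.
Substitute y = x^r sum a_n x^n and match x^{r+n}. The recurrence is
  D(n) a_n + 2 a_{n-1} + 3 a_{n-2} = 0,  where D(n) = (r+n)(r+n-1) + (11/4)(r+n) + (-15/8).
  a_n = [-2 a_{n-1} - 3 a_{n-2}] / D(n).
Since the indicial polynomial factors as (r - r_1)(r - r_2), D(n) = (r_1 + n - r_1)(r_1 + n - r_2) = n(n + 13/4).
Evaluating step by step (a_0 = 1):
  n = 1: D(1) = 1(1 + 13/4) = 17/4; numerator = -2(1) = -2; a_1 = (-2)/(17/4) = -8/17
  n = 2: D(2) = 2(2 + 13/4) = 21/2; numerator = -2(-8/17) - 3(1) = -35/17; a_2 = (-35/17)/(21/2) = -10/51
  n = 3: D(3) = 3(3 + 13/4) = 75/4; numerator = -2(-10/51) - 3(-8/17) = 92/51; a_3 = (92/51)/(75/4) = 368/3825
  n = 4: D(4) = 4(4 + 13/4) = 29; numerator = -2(368/3825) - 3(-10/51) = 1514/3825; a_4 = (1514/3825)/(29) = 1514/110925

r = 3/4; a_0 = 1; a_1 = -8/17; a_2 = -10/51; a_3 = 368/3825; a_4 = 1514/110925


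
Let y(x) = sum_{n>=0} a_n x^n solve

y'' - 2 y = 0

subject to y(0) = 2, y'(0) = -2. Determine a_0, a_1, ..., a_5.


Ansatz: y(x) = sum_{n>=0} a_n x^n, so y'(x) = sum_{n>=1} n a_n x^(n-1) and y''(x) = sum_{n>=2} n(n-1) a_n x^(n-2).
Substitute into P(x) y'' + Q(x) y' + R(x) y = 0 with P(x) = 1, Q(x) = 0, R(x) = -2, and match powers of x.
Initial conditions: a_0 = 2, a_1 = -2.
Setting the coefficient of each power of x to zero and solving order by order (substituting the coefficients already found):
  x^0: 2 a_2 - 2 a_0 = 0  ->  2 a_2 = 2 a_0 = 4  ->  a_2 = 2
  x^1: 6 a_3 - 2 a_1 = 0  ->  6 a_3 = 2 a_1 = -4  ->  a_3 = -2/3
  x^2: 12 a_4 - 2 a_2 = 0  ->  12 a_4 = 2 a_2 = 4  ->  a_4 = 1/3
  x^3: 20 a_5 - 2 a_3 = 0  ->  20 a_5 = 2 a_3 = -4/3  ->  a_5 = -1/15
Truncated series: y(x) = 2 - 2 x + 2 x^2 - (2/3) x^3 + (1/3) x^4 - (1/15) x^5 + O(x^6).

a_0 = 2; a_1 = -2; a_2 = 2; a_3 = -2/3; a_4 = 1/3; a_5 = -1/15


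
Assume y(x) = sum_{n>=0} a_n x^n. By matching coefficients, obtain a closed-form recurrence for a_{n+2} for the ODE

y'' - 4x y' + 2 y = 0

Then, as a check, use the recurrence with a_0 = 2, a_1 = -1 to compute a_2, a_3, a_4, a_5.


Substitute y = sum_n a_n x^n.
y''(x) has coefficient (n+2)(n+1) a_{n+2} at x^n;
-4 x y'(x) has coefficient -4 n a_n at x^n (shift);
2 y(x) has coefficient 2 a_n at x^n.
Matching x^n: (n+2)(n+1) a_{n+2} + (-4n + 2) a_n = 0.
Thus a_{n+2} = (4n - 2) / ((n+1)(n+2)) * a_n.

Check with a_0 = 2, a_1 = -1 (apply the recurrence for n = 0, 1, 2, 3): a_0 = 2, a_1 = -1, a_2 = -2, a_3 = -1/3, a_4 = -1, a_5 = -1/6.

a_(n+2) = (4n - 2) / ((n+1)(n+2)) * a_n; check: a_0 = 2, a_1 = -1, a_2 = -2, a_3 = -1/3, a_4 = -1, a_5 = -1/6


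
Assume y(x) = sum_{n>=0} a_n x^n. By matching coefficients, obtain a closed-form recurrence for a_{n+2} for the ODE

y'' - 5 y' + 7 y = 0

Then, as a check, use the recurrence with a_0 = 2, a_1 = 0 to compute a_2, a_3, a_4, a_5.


Substitute y = sum_n a_n x^n.
y''(x) has coefficient (n+2)(n+1) a_{n+2} at x^n;
-5 y'(x) has coefficient -5 (n+1) a_{n+1} at x^n;
7 y(x) has coefficient 7 a_n at x^n.
Matching x^n: (n+2)(n+1) a_{n+2} - 5 (n+1) a_{n+1} + 7 a_n = 0.
Thus a_{n+2} = [5 (n+1) a_{n+1} - 7 a_n] / ((n+1)(n+2)).

Check with a_0 = 2, a_1 = 0 (apply the recurrence for n = 0, 1, 2, 3): a_0 = 2, a_1 = 0, a_2 = -7, a_3 = -35/3, a_4 = -21/2, a_5 = -77/12.

a_(n+2) = [5 (n+1) a_(n+1) - 7 a_n] / ((n+1)(n+2)); check: a_0 = 2, a_1 = 0, a_2 = -7, a_3 = -35/3, a_4 = -21/2, a_5 = -77/12


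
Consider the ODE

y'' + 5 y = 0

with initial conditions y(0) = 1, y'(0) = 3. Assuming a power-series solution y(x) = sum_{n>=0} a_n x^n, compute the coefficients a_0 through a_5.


Ansatz: y(x) = sum_{n>=0} a_n x^n, so y'(x) = sum_{n>=1} n a_n x^(n-1) and y''(x) = sum_{n>=2} n(n-1) a_n x^(n-2).
Substitute into P(x) y'' + Q(x) y' + R(x) y = 0 with P(x) = 1, Q(x) = 0, R(x) = 5, and match powers of x.
Initial conditions: a_0 = 1, a_1 = 3.
Setting the coefficient of each power of x to zero and solving order by order (substituting the coefficients already found):
  x^0: 2 a_2 + 5 a_0 = 0  ->  2 a_2 = -5 a_0 = -5  ->  a_2 = -5/2
  x^1: 6 a_3 + 5 a_1 = 0  ->  6 a_3 = -5 a_1 = -15  ->  a_3 = -5/2
  x^2: 12 a_4 + 5 a_2 = 0  ->  12 a_4 = -5 a_2 = 25/2  ->  a_4 = 25/24
  x^3: 20 a_5 + 5 a_3 = 0  ->  20 a_5 = -5 a_3 = 25/2  ->  a_5 = 5/8
Truncated series: y(x) = 1 + 3 x - (5/2) x^2 - (5/2) x^3 + (25/24) x^4 + (5/8) x^5 + O(x^6).

a_0 = 1; a_1 = 3; a_2 = -5/2; a_3 = -5/2; a_4 = 25/24; a_5 = 5/8


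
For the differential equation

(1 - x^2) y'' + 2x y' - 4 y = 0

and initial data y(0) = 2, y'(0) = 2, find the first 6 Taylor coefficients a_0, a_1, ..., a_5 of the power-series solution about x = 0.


Ansatz: y(x) = sum_{n>=0} a_n x^n, so y'(x) = sum_{n>=1} n a_n x^(n-1) and y''(x) = sum_{n>=2} n(n-1) a_n x^(n-2).
Substitute into P(x) y'' + Q(x) y' + R(x) y = 0 with P(x) = 1 - x^2, Q(x) = 2x, R(x) = -4, and match powers of x.
Initial conditions: a_0 = 2, a_1 = 2.
Setting the coefficient of each power of x to zero and solving order by order (substituting the coefficients already found):
  x^0: 2 a_2 - 4 a_0 = 0  ->  2 a_2 = 4 a_0 = 8  ->  a_2 = 4
  x^1: 6 a_3 - 2 a_1 = 0  ->  6 a_3 = 2 a_1 = 4  ->  a_3 = 2/3
  x^2: 12 a_4 - 2 a_2 = 0  ->  12 a_4 = 2 a_2 = 8  ->  a_4 = 2/3
  x^3: 20 a_5 - 4 a_3 = 0  ->  20 a_5 = 4 a_3 = 8/3  ->  a_5 = 2/15
Truncated series: y(x) = 2 + 2 x + 4 x^2 + (2/3) x^3 + (2/3) x^4 + (2/15) x^5 + O(x^6).

a_0 = 2; a_1 = 2; a_2 = 4; a_3 = 2/3; a_4 = 2/3; a_5 = 2/15


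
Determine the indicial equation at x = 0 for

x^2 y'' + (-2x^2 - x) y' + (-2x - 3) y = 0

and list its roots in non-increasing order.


Divide by x^2 to reach normal form y'' + P_1(x) y' + P_2(x) y = 0 with P_1(x) = -2 - 1/x and P_2(x) = -2/x - 3/x^2.
x = 0 is a singular point because the y'-coefficient -2 - 1/x has a pole at x = 0 and the y-coefficient -2/x - 3/x^2 has a pole at x = 0.
It is a regular singular point because x P_1(x) = p(x) = -2x - 1 and x^2 P_2(x) = q(x) = -2x - 3 are polynomials, hence analytic at x = 0.
p(0) = -1,  q(0) = -3.
Indicial equation: r(r-1) + p(0) r + q(0) = 0, i.e. r^2 + (p(0) - 1) r + q(0) = 0, i.e. r^2 - 2 r - 3 = 0.
Discriminant: (-2)^2 - 4(-3) = 16, so r = (2 ± 4)/2.
Solving: r_1 = 3, r_2 = -1.

indicial: r^2 - 2 r - 3 = 0; roots r_1 = 3, r_2 = -1


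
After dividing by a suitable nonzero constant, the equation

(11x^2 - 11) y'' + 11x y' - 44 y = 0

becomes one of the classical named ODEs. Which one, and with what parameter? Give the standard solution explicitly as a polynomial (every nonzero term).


All three coefficients share the factor -11; dividing through by -11 gives  (1 - x^2) y'' - x y' + 4 y = 0.
This matches the Chebyshev equation (1 - x^2) y'' - x y' + n^2 y = 0 (note the -x y' term, not -2x y') with n^2 = 4, so n = 2; the polynomial solution is T_2(x).
With y = sum_k a_k x^k, matching x^k gives (k+2)(k+1) a_{k+2} = (k^2 - n^2) a_k = (k - 2)(k + 2) a_k. The right side vanishes at k = 2, so the series with the parity of 2 terminates at degree 2.
Standard normalization: leading coefficient of T_n is 2^(n-1), so a_2 = 2^1 = 2. Work downward with a_k = (k+1)(k+2) a_{k+2} / ((k - 2)(k + 2)):
  a_0 = (1)(2)(2) / ((0 - 2)(0 + 2)) = 4/(-4) = -1
Hence T_2(x) = 2 x^2 - 1.

T_2(x); series = 2 x^2 - 1


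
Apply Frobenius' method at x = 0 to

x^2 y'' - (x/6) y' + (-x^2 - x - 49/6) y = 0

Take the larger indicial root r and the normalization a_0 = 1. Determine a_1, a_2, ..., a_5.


Write in Frobenius form y'' + (p(x)/x) y' + (q(x)/x^2) y = 0:
  p(x) = -1/6,  q(x) = -x^2 - x - 49/6.
Indicial equation: r(r-1) + (-1/6) r + (-49/6) = 0 -> roots r_1 = 7/2, r_2 = -7/3.
Take r = r_1 = 7/2. Let y(x) = x^r sum_{n>=0} a_n x^n with a_0 = 1.
Substitute y = x^r sum a_n x^n and match x^{r+n}. The recurrence is
  D(n) a_n - 1 a_{n-1} - 1 a_{n-2} = 0,  where D(n) = (r+n)(r+n-1) + (-1/6)(r+n) + (-49/6).
  a_n = [1 a_{n-1} + 1 a_{n-2}] / D(n).
Since the indicial polynomial factors as (r - r_1)(r - r_2), D(n) = (r_1 + n - r_1)(r_1 + n - r_2) = n(n + 35/6).
Evaluating step by step (a_0 = 1):
  n = 1: D(1) = 1(1 + 35/6) = 41/6; numerator = 1(1) = 1; a_1 = (1)/(41/6) = 6/41
  n = 2: D(2) = 2(2 + 35/6) = 47/3; numerator = 1(6/41) + 1(1) = 47/41; a_2 = (47/41)/(47/3) = 3/41
  n = 3: D(3) = 3(3 + 35/6) = 53/2; numerator = 1(3/41) + 1(6/41) = 9/41; a_3 = (9/41)/(53/2) = 18/2173
  n = 4: D(4) = 4(4 + 35/6) = 118/3; numerator = 1(18/2173) + 1(3/41) = 177/2173; a_4 = (177/2173)/(118/3) = 9/4346
  n = 5: D(5) = 5(5 + 35/6) = 325/6; numerator = 1(9/4346) + 1(18/2173) = 45/4346; a_5 = (45/4346)/(325/6) = 27/141245

r = 7/2; a_0 = 1; a_1 = 6/41; a_2 = 3/41; a_3 = 18/2173; a_4 = 9/4346; a_5 = 27/141245


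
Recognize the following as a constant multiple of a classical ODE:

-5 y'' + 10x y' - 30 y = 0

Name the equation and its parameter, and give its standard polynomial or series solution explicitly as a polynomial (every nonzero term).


All three coefficients share the factor -5; dividing through by -5 gives  y'' - 2x y' + 6 y = 0.
This matches the Hermite equation y'' - 2x y' + 2n y = 0 with 2n = 6, so n = 3; the polynomial solution is H_3(x).
With y = sum_k a_k x^k, matching x^k gives (k+2)(k+1) a_{k+2} = 2(k - n) a_k = 2(k - 3) a_k. The right side vanishes at k = 3, so the series with the parity of 3 terminates at degree 3.
Standard normalization: leading coefficient of H_n is 2^n, so a_3 = 2^3 = 8. Work downward with a_k = (k+1)(k+2) a_{k+2} / (2(k - n)):
  a_1 = (2)(3)(8) / (2(1 - 3)) = 48/(-4) = -12
Hence H_3(x) = 8 x^3 - 12 x.

H_3(x); series = 8 x^3 - 12 x


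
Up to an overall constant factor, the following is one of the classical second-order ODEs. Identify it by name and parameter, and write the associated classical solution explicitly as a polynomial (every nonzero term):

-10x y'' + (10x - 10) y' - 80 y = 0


All three coefficients share the factor -10; dividing through by -10 gives  x y'' + (1 - x) y' + 8 y = 0.
This matches the Laguerre equation x y'' + (1 - x) y' + n y = 0 with n = 8; the polynomial solution is L_8(x).
With y = sum_k a_k x^k, matching x^k gives (k+1)k a_{k+1} + (k+1) a_{k+1} - k a_k + n a_k = 0, i.e. (k+1)^2 a_{k+1} = (k - n) a_k = (k - 8) a_k. The right side vanishes at k = 8, so the series terminates at degree 8.
Standard normalization L_n(0) = 1 gives a_0 = 1. Work upward with a_{k+1} = (k - 8) a_k / (k+1)^2:
  a_1 = (0 - 8)(1) / 1^2 = -8/1 = -8
  a_2 = (1 - 8)(-8) / 2^2 = 56/4 = 14
  a_3 = (2 - 8)(14) / 3^2 = -84/9 = -28/3
  a_4 = (3 - 8)(-28/3) / 4^2 = (140/3)/16 = 35/12
  a_5 = (4 - 8)(35/12) / 5^2 = (-35/3)/25 = -7/15
  a_6 = (5 - 8)(-7/15) / 6^2 = (7/5)/36 = 7/180
  a_7 = (6 - 8)(7/180) / 7^2 = (-7/90)/49 = -1/630
  a_8 = (7 - 8)(-1/630) / 8^2 = (1/630)/64 = 1/40320
Hence L_8(x) = x^8/40320 - x^7/630 + 7 x^6/180 - 7 x^5/15 + 35 x^4/12 - 28 x^3/3 + 14 x^2 - 8 x + 1.

L_8(x); series = x^8/40320 - x^7/630 + 7 x^6/180 - 7 x^5/15 + 35 x^4/12 - 28 x^3/3 + 14 x^2 - 8 x + 1


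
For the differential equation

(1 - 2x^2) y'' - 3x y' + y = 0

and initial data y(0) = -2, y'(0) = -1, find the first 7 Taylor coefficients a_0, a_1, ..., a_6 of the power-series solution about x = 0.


Ansatz: y(x) = sum_{n>=0} a_n x^n, so y'(x) = sum_{n>=1} n a_n x^(n-1) and y''(x) = sum_{n>=2} n(n-1) a_n x^(n-2).
Substitute into P(x) y'' + Q(x) y' + R(x) y = 0 with P(x) = 1 - 2x^2, Q(x) = -3x, R(x) = 1, and match powers of x.
Initial conditions: a_0 = -2, a_1 = -1.
Setting the coefficient of each power of x to zero and solving order by order (substituting the coefficients already found):
  x^0: 2 a_2 + a_0 = 0  ->  2 a_2 = -a_0 = 2  ->  a_2 = 1
  x^1: 6 a_3 - 2 a_1 = 0  ->  6 a_3 = 2 a_1 = -2  ->  a_3 = -1/3
  x^2: 12 a_4 - 9 a_2 = 0  ->  12 a_4 = 9 a_2 = 9  ->  a_4 = 3/4
  x^3: 20 a_5 - 20 a_3 = 0  ->  20 a_5 = 20 a_3 = -20/3  ->  a_5 = -1/3
  x^4: 30 a_6 - 35 a_4 = 0  ->  30 a_6 = 35 a_4 = 105/4  ->  a_6 = 7/8
Truncated series: y(x) = -2 - x + x^2 - (1/3) x^3 + (3/4) x^4 - (1/3) x^5 + (7/8) x^6 + O(x^7).

a_0 = -2; a_1 = -1; a_2 = 1; a_3 = -1/3; a_4 = 3/4; a_5 = -1/3; a_6 = 7/8


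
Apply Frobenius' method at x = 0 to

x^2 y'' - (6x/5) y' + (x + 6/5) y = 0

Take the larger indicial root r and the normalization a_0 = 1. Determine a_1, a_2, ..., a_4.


Write in Frobenius form y'' + (p(x)/x) y' + (q(x)/x^2) y = 0:
  p(x) = -6/5,  q(x) = x + 6/5.
Indicial equation: r(r-1) + (-6/5) r + (6/5) = 0 -> roots r_1 = 6/5, r_2 = 1.
Take r = r_1 = 6/5. Let y(x) = x^r sum_{n>=0} a_n x^n with a_0 = 1.
Substitute y = x^r sum a_n x^n and match x^{r+n}. The recurrence is
  D(n) a_n + 1 a_{n-1} = 0,  where D(n) = (r+n)(r+n-1) + (-6/5)(r+n) + (6/5).
  a_n = -1 / D(n) * a_{n-1}.
Since the indicial polynomial factors as (r - r_1)(r - r_2), D(n) = (r_1 + n - r_1)(r_1 + n - r_2) = n(n + 1/5).
Evaluating step by step (a_0 = 1):
  n = 1: D(1) = 1(1 + 1/5) = 6/5; numerator = -1(1) = -1; a_1 = (-1)/(6/5) = -5/6
  n = 2: D(2) = 2(2 + 1/5) = 22/5; numerator = -1(-5/6) = 5/6; a_2 = (5/6)/(22/5) = 25/132
  n = 3: D(3) = 3(3 + 1/5) = 48/5; numerator = -1(25/132) = -25/132; a_3 = (-25/132)/(48/5) = -125/6336
  n = 4: D(4) = 4(4 + 1/5) = 84/5; numerator = -1(-125/6336) = 125/6336; a_4 = (125/6336)/(84/5) = 625/532224

r = 6/5; a_0 = 1; a_1 = -5/6; a_2 = 25/132; a_3 = -125/6336; a_4 = 625/532224


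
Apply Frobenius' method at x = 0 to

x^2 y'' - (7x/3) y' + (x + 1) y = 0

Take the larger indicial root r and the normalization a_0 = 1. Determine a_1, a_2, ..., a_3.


Write in Frobenius form y'' + (p(x)/x) y' + (q(x)/x^2) y = 0:
  p(x) = -7/3,  q(x) = x + 1.
Indicial equation: r(r-1) + (-7/3) r + (1) = 0 -> roots r_1 = 3, r_2 = 1/3.
Take r = r_1 = 3. Let y(x) = x^r sum_{n>=0} a_n x^n with a_0 = 1.
Substitute y = x^r sum a_n x^n and match x^{r+n}. The recurrence is
  D(n) a_n + 1 a_{n-1} = 0,  where D(n) = (r+n)(r+n-1) + (-7/3)(r+n) + (1).
  a_n = -1 / D(n) * a_{n-1}.
Since the indicial polynomial factors as (r - r_1)(r - r_2), D(n) = (r_1 + n - r_1)(r_1 + n - r_2) = n(n + 8/3).
Evaluating step by step (a_0 = 1):
  n = 1: D(1) = 1(1 + 8/3) = 11/3; numerator = -1(1) = -1; a_1 = (-1)/(11/3) = -3/11
  n = 2: D(2) = 2(2 + 8/3) = 28/3; numerator = -1(-3/11) = 3/11; a_2 = (3/11)/(28/3) = 9/308
  n = 3: D(3) = 3(3 + 8/3) = 17; numerator = -1(9/308) = -9/308; a_3 = (-9/308)/(17) = -9/5236

r = 3; a_0 = 1; a_1 = -3/11; a_2 = 9/308; a_3 = -9/5236


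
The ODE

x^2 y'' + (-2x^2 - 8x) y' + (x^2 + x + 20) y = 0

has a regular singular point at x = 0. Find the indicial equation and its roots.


Divide by x^2 to reach normal form y'' + P_1(x) y' + P_2(x) y = 0 with P_1(x) = -2 - 8/x and P_2(x) = 1 + 1/x + 20/x^2.
x = 0 is a singular point because the y'-coefficient -2 - 8/x has a pole at x = 0 and the y-coefficient 1 + 1/x + 20/x^2 has a pole at x = 0.
It is a regular singular point because x P_1(x) = p(x) = -2x - 8 and x^2 P_2(x) = q(x) = x^2 + x + 20 are polynomials, hence analytic at x = 0.
p(0) = -8,  q(0) = 20.
Indicial equation: r(r-1) + p(0) r + q(0) = 0, i.e. r^2 + (p(0) - 1) r + q(0) = 0, i.e. r^2 - 9 r + 20 = 0.
Discriminant: (-9)^2 - 4(20) = 1, so r = (9 ± 1)/2.
Solving: r_1 = 5, r_2 = 4.

indicial: r^2 - 9 r + 20 = 0; roots r_1 = 5, r_2 = 4


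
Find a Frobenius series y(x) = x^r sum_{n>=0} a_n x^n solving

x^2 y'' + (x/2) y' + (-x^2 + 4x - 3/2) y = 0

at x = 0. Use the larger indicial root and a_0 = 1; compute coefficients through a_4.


Write in Frobenius form y'' + (p(x)/x) y' + (q(x)/x^2) y = 0:
  p(x) = 1/2,  q(x) = -x^2 + 4x - 3/2.
Indicial equation: r(r-1) + (1/2) r + (-3/2) = 0 -> roots r_1 = 3/2, r_2 = -1.
Take r = r_1 = 3/2. Let y(x) = x^r sum_{n>=0} a_n x^n with a_0 = 1.
Substitute y = x^r sum a_n x^n and match x^{r+n}. The recurrence is
  D(n) a_n + 4 a_{n-1} - 1 a_{n-2} = 0,  where D(n) = (r+n)(r+n-1) + (1/2)(r+n) + (-3/2).
  a_n = [-4 a_{n-1} + 1 a_{n-2}] / D(n).
Since the indicial polynomial factors as (r - r_1)(r - r_2), D(n) = (r_1 + n - r_1)(r_1 + n - r_2) = n(n + 5/2).
Evaluating step by step (a_0 = 1):
  n = 1: D(1) = 1(1 + 5/2) = 7/2; numerator = -4(1) = -4; a_1 = (-4)/(7/2) = -8/7
  n = 2: D(2) = 2(2 + 5/2) = 9; numerator = -4(-8/7) + 1(1) = 39/7; a_2 = (39/7)/(9) = 13/21
  n = 3: D(3) = 3(3 + 5/2) = 33/2; numerator = -4(13/21) + 1(-8/7) = -76/21; a_3 = (-76/21)/(33/2) = -152/693
  n = 4: D(4) = 4(4 + 5/2) = 26; numerator = -4(-152/693) + 1(13/21) = 1037/693; a_4 = (1037/693)/(26) = 1037/18018

r = 3/2; a_0 = 1; a_1 = -8/7; a_2 = 13/21; a_3 = -152/693; a_4 = 1037/18018


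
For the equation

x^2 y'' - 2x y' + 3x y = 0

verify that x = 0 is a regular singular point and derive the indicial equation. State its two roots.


Divide by x^2 to reach normal form y'' + P_1(x) y' + P_2(x) y = 0 with P_1(x) = -2/x and P_2(x) = 3/x.
x = 0 is a singular point because the y'-coefficient -2/x has a pole at x = 0 and the y-coefficient 3/x has a pole at x = 0.
It is a regular singular point because x P_1(x) = p(x) = -2 and x^2 P_2(x) = q(x) = 3x are polynomials, hence analytic at x = 0.
p(0) = -2,  q(0) = 0.
Indicial equation: r(r-1) + p(0) r + q(0) = 0, i.e. r^2 + (p(0) - 1) r + q(0) = 0, i.e. r^2 - 3 r = 0.
Discriminant: (-3)^2 - 4(0) = 9, so r = (3 ± 3)/2.
Solving: r_1 = 3, r_2 = 0.

indicial: r^2 - 3 r = 0; roots r_1 = 3, r_2 = 0


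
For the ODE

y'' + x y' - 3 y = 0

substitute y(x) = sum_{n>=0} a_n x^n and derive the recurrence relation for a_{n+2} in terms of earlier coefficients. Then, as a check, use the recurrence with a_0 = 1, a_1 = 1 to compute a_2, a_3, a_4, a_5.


Substitute y = sum_n a_n x^n.
y''(x) has coefficient (n+2)(n+1) a_{n+2} at x^n;
x y'(x) has coefficient n a_n at x^n (shift);
-3 y(x) has coefficient -3 a_n at x^n.
Matching x^n: (n+2)(n+1) a_{n+2} + (n - 3) a_n = 0.
Thus a_{n+2} = (-n + 3) / ((n+1)(n+2)) * a_n.

Check with a_0 = 1, a_1 = 1 (apply the recurrence for n = 0, 1, 2, 3): a_0 = 1, a_1 = 1, a_2 = 3/2, a_3 = 1/3, a_4 = 1/8, a_5 = 0.

a_(n+2) = (-n + 3) / ((n+1)(n+2)) * a_n; check: a_0 = 1, a_1 = 1, a_2 = 3/2, a_3 = 1/3, a_4 = 1/8, a_5 = 0


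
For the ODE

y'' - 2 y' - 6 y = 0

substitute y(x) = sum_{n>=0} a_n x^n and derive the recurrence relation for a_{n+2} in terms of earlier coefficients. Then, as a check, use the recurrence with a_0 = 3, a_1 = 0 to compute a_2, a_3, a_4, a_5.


Substitute y = sum_n a_n x^n.
y''(x) has coefficient (n+2)(n+1) a_{n+2} at x^n;
-2 y'(x) has coefficient -2 (n+1) a_{n+1} at x^n;
-6 y(x) has coefficient -6 a_n at x^n.
Matching x^n: (n+2)(n+1) a_{n+2} - 2 (n+1) a_{n+1} - 6 a_n = 0.
Thus a_{n+2} = [2 (n+1) a_{n+1} + 6 a_n] / ((n+1)(n+2)).

Check with a_0 = 3, a_1 = 0 (apply the recurrence for n = 0, 1, 2, 3): a_0 = 3, a_1 = 0, a_2 = 9, a_3 = 6, a_4 = 15/2, a_5 = 24/5.

a_(n+2) = [2 (n+1) a_(n+1) + 6 a_n] / ((n+1)(n+2)); check: a_0 = 3, a_1 = 0, a_2 = 9, a_3 = 6, a_4 = 15/2, a_5 = 24/5
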